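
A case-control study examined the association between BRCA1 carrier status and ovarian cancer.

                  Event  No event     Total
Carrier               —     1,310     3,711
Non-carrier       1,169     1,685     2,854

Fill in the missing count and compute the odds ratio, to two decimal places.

The missing cell is in the exposed row: 3711 − 1310 = 2401.
So a = 2401, b = 1310, c = 1169, d = 1685.
OR = (a·d)/(b·c) = (2401 × 1685) / (1310 × 1169) = 4045685 / 1531390 = 2.64184

2.64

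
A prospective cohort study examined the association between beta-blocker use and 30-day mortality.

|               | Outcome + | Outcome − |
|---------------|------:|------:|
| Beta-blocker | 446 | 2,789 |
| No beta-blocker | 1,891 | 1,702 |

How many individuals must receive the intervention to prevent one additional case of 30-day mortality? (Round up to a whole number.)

Risk in treated group = 446/3235 = 0.13787; risk in control = 1891/3593 = 0.52630.
Absolute risk reduction = 0.52630 − 0.13787 = 0.38843
NNT = 1 / ARR = 1 / 0.38843 = 2.574 → round up → 3

3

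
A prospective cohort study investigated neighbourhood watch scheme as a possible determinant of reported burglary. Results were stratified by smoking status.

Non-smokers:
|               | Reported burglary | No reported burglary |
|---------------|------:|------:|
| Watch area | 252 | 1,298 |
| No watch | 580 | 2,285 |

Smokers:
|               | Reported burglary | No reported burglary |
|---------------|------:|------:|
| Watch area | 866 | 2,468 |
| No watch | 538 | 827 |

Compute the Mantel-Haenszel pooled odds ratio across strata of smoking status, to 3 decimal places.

OR_MH = Σ(aᵢdᵢ/nᵢ) / Σ(bᵢcᵢ/nᵢ), where nᵢ is the stratum total.
Stratum 1 (Non-smokers): n = 4415; a·d/n = 252·2285/4415 = 130.4236; b·c/n = 1298·580/4415 = 170.5187
Stratum 2 (Smokers): n = 4699; a·d/n = 866·827/4699 = 152.4116; b·c/n = 2468·538/4699 = 282.5674
OR_MH = (130.4236 + 152.4116) / (170.5187 + 282.5674) = 282.8351 / 453.0860 = 0.62424

0.624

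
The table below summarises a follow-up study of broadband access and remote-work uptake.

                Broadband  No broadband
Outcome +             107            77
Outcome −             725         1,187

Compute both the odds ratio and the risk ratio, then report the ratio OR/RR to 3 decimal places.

Reading the table with exposure as columns: a = 107 (Broadband, case), b = 725 (Broadband, non-case), c = 77 (No broadband, case), d = 1187.
OR = (107·1187)/(725·77) = 127009/55825 = 2.27513
Risk in exposed = 107/832 = 0.12861; risk in unexposed = 77/1264 = 0.06092; RR = 2.11114
OR/RR = 2.27513 / 2.11114 = 1.07768
The outcome is not rare, so the OR lies further from 1 than the RR.

1.078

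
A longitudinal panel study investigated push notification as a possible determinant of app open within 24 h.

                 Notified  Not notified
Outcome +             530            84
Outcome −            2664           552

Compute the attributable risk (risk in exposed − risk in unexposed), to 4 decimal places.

Reading the table with exposure as columns: a = 530 (Notified, case), b = 2664 (Notified, non-case), c = 84 (Not notified, case), d = 552.
Risk in exposed = 530/3194 = 0.165936; risk in unexposed = 84/636 = 0.132075.
Risk difference = 0.165936 − 0.132075 = 0.033861

0.0339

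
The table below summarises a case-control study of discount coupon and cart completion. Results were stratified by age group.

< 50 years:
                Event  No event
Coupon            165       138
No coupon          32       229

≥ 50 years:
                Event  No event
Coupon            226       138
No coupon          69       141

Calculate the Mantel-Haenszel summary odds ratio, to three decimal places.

OR_MH = Σ(aᵢdᵢ/nᵢ) / Σ(bᵢcᵢ/nᵢ), where nᵢ is the stratum total.
Stratum 1 (< 50 years): n = 564; a·d/n = 165·229/564 = 66.9947; b·c/n = 138·32/564 = 7.8298
Stratum 2 (≥ 50 years): n = 574; a·d/n = 226·141/574 = 55.5157; b·c/n = 138·69/574 = 16.5889
OR_MH = (66.9947 + 55.5157) / (7.8298 + 16.5889) = 122.5104 / 24.4186 = 5.01708

5.017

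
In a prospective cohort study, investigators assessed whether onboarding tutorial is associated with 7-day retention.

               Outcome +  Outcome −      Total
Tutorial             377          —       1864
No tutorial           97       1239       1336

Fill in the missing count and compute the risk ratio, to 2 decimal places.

The missing cell is in the exposed row: 1864 − 377 = 1487.
So a = 377, b = 1487, c = 97, d = 1239.
RR = [a/(a+b)] / [c/(c+d)] = (377/1864) / (97/1336) = 0.20225/0.07260 = 2.78567

2.79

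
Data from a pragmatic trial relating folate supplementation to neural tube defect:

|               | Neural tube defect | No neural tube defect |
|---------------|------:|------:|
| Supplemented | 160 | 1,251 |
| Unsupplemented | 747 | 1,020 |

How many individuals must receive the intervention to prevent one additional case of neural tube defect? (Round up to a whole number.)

Risk in treated group = 160/1411 = 0.11339; risk in control = 747/1767 = 0.42275.
Absolute risk reduction = 0.42275 − 0.11339 = 0.30936
NNT = 1 / ARR = 1 / 0.30936 = 3.233 → round up → 4

4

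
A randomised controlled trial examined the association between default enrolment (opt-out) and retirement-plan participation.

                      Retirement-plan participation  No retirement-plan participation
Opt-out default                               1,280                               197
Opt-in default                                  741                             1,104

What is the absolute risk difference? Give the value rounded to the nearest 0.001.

Cells: a = 1280, b = 197, c = 741, d = 1104.
Risk in exposed = 1280/1477 = 0.866622; risk in unexposed = 741/1845 = 0.401626.
Risk difference = 0.866622 − 0.401626 = 0.464996

0.465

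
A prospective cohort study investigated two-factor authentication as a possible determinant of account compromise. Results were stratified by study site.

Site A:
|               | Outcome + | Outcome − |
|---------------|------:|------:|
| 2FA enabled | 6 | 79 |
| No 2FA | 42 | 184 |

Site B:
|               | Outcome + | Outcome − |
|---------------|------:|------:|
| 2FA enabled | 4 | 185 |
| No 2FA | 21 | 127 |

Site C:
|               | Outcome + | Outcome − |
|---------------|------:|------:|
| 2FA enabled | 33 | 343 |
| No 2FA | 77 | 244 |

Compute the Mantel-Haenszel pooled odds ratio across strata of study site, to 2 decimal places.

0.28

OR_MH = Σ(aᵢdᵢ/nᵢ) / Σ(bᵢcᵢ/nᵢ), where nᵢ is the stratum total.
Stratum 1 (Site A): n = 311; a·d/n = 6·184/311 = 3.5498; b·c/n = 79·42/311 = 10.6688
Stratum 2 (Site B): n = 337; a·d/n = 4·127/337 = 1.5074; b·c/n = 185·21/337 = 11.5282
Stratum 3 (Site C): n = 697; a·d/n = 33·244/697 = 11.5524; b·c/n = 343·77/697 = 37.8924
OR_MH = (3.5498 + 1.5074 + 11.5524) / (10.6688 + 11.5282 + 37.8924) = 16.6096 / 60.0894 = 0.27642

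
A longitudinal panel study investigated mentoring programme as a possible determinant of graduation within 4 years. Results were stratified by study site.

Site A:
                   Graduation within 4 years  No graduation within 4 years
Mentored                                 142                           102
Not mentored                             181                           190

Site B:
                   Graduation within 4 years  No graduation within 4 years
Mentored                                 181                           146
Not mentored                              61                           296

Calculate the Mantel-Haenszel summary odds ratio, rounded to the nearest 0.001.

2.839

OR_MH = Σ(aᵢdᵢ/nᵢ) / Σ(bᵢcᵢ/nᵢ), where nᵢ is the stratum total.
Stratum 1 (Site A): n = 615; a·d/n = 142·190/615 = 43.8699; b·c/n = 102·181/615 = 30.0195
Stratum 2 (Site B): n = 684; a·d/n = 181·296/684 = 78.3275; b·c/n = 146·61/684 = 13.0205
OR_MH = (43.8699 + 78.3275) / (30.0195 + 13.0205) = 122.1974 / 43.0400 = 2.83916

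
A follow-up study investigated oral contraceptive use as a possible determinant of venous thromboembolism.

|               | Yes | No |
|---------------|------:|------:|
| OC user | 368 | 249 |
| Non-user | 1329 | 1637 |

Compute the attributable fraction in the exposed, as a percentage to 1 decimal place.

24.9

Cells: a = 368, b = 249, c = 1329, d = 1637.
Risk in exposed = 368/617 = 0.59643; risk in unexposed = 1329/2966 = 0.44808.
RR = 0.59643/0.44808 = 1.33109
AR% = (RR − 1)/RR × 100 = (1.33109 − 1)/1.33109 × 100 = 24.8738%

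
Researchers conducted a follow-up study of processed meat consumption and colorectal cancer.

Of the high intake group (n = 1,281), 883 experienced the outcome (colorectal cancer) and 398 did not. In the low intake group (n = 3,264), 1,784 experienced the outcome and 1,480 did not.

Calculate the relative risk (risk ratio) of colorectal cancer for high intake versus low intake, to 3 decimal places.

From the description: a = 883, b = 398, c = 1784, d = 1480.
Risk in exposed = 883/1281 = 0.68931; risk in unexposed = 1784/3264 = 0.54657.
RR = 0.68931 / 0.54657 = 1.26115
The risk among the exposed is 1.26 times that among the unexposed.

1.261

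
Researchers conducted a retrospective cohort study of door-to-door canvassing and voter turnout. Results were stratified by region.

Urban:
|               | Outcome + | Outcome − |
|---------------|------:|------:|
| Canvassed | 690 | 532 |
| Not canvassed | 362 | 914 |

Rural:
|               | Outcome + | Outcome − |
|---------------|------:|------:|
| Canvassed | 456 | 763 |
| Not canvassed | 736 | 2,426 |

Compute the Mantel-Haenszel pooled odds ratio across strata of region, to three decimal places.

2.460

OR_MH = Σ(aᵢdᵢ/nᵢ) / Σ(bᵢcᵢ/nᵢ), where nᵢ is the stratum total.
Stratum 1 (Urban): n = 2498; a·d/n = 690·914/2498 = 252.4660; b·c/n = 532·362/2498 = 77.0953
Stratum 2 (Rural): n = 4381; a·d/n = 456·2426/4381 = 252.5122; b·c/n = 763·736/4381 = 128.1826
OR_MH = (252.4660 + 252.5122) / (77.0953 + 128.1826) = 504.9782 / 205.2779 = 2.45997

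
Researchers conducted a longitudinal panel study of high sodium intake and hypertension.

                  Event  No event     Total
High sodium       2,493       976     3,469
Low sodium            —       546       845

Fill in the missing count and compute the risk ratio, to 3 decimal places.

2.031

The missing cell is in the unexposed row: 845 − 546 = 299.
So a = 2493, b = 976, c = 299, d = 546.
RR = [a/(a+b)] / [c/(c+d)] = (2493/3469) / (299/845) = 0.71865/0.35385 = 2.03097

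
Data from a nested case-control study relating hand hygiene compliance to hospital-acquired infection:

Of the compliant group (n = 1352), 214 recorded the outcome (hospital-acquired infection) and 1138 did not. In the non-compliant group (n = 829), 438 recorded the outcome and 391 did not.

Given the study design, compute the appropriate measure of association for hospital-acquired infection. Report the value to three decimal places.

0.168

From the description: a = 214, b = 1138, c = 438, d = 391.
This is a nested case-control study: participants were sampled on outcome status, so risks in the source population cannot be estimated directly — relative risk is not valid here. The odds ratio is the appropriate measure.
OR = (a·d)/(b·c) = (214 × 391) / (1138 × 438) = 83674 / 498444 = 0.16787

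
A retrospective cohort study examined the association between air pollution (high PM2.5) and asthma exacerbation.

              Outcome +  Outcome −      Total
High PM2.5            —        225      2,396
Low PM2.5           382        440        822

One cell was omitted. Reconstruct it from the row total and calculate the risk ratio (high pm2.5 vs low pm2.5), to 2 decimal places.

1.95

The missing cell is in the exposed row: 2396 − 225 = 2171.
So a = 2171, b = 225, c = 382, d = 440.
RR = [a/(a+b)] / [c/(c+d)] = (2171/2396) / (382/822) = 0.90609/0.46472 = 1.94976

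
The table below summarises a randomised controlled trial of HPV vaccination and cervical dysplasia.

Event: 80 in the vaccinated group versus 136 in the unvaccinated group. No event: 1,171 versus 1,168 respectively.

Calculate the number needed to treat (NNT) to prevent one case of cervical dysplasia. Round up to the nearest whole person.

Risk in treated group = 80/1251 = 0.06395; risk in control = 136/1304 = 0.10429.
Absolute risk reduction = 0.10429 − 0.06395 = 0.04035
NNT = 1 / ARR = 1 / 0.04035 = 24.786 → round up → 25

25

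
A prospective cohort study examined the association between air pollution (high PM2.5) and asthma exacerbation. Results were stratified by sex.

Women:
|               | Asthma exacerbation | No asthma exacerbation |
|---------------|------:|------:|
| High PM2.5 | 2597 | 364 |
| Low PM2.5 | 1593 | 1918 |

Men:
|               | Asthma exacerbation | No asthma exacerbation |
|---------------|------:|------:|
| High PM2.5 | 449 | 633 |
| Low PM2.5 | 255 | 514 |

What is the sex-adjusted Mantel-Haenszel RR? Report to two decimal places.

RR_MH = Σ(aᵢ·n₀ᵢ/nᵢ) / Σ(cᵢ·n₁ᵢ/nᵢ), with n₁ᵢ = aᵢ+bᵢ (exposed), n₀ᵢ = cᵢ+dᵢ (unexposed), nᵢ = n₁ᵢ+n₀ᵢ.
Stratum 1 (Women): n₁ = 2961, n₀ = 3511, n = 6472; a·n₀/n = 2597·3511/6472 = 1408.8484; c·n₁/n = 1593·2961/6472 = 728.8123
Stratum 2 (Men): n₁ = 1082, n₀ = 769, n = 1851; a·n₀/n = 449·769/1851 = 186.5375; c·n₁/n = 255·1082/1851 = 149.0600
RR_MH = (1408.8484 + 186.5375) / (728.8123 + 149.0600) = 1595.3860 / 877.8722 = 1.81733

1.82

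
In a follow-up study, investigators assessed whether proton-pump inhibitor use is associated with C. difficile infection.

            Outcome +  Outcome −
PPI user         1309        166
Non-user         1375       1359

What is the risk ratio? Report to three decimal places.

Cells: a = 1309, b = 166, c = 1375, d = 1359.
Risk in exposed = 1309/1475 = 0.88746; risk in unexposed = 1375/2734 = 0.50293.
RR = 0.88746 / 0.50293 = 1.76459
The risk among the exposed is 1.76 times that among the unexposed.

1.765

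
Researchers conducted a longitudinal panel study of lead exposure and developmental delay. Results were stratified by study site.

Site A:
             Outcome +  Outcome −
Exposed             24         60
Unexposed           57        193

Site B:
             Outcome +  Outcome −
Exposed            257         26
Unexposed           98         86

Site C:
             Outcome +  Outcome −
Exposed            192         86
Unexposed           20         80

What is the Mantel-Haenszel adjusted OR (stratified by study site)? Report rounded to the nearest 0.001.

5.030

OR_MH = Σ(aᵢdᵢ/nᵢ) / Σ(bᵢcᵢ/nᵢ), where nᵢ is the stratum total.
Stratum 1 (Site A): n = 334; a·d/n = 24·193/334 = 13.8683; b·c/n = 60·57/334 = 10.2395
Stratum 2 (Site B): n = 467; a·d/n = 257·86/467 = 47.3276; b·c/n = 26·98/467 = 5.4561
Stratum 3 (Site C): n = 378; a·d/n = 192·80/378 = 40.6349; b·c/n = 86·20/378 = 4.5503
OR_MH = (13.8683 + 47.3276 + 40.6349) / (10.2395 + 5.4561 + 4.5503) = 101.8308 / 20.2459 = 5.02970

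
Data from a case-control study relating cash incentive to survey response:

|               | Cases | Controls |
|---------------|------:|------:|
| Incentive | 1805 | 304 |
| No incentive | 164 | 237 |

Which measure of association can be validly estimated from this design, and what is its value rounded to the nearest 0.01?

8.58

Cells: a = 1805, b = 304, c = 164, d = 237.
This is a case-control study: participants were sampled on outcome status, so risks in the source population cannot be estimated directly — relative risk is not valid here. The odds ratio is the appropriate measure.
OR = (a·d)/(b·c) = (1805 × 237) / (304 × 164) = 427785 / 49856 = 8.58041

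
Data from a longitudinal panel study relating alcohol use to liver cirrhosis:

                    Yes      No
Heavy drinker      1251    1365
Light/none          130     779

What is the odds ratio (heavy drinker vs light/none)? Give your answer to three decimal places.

Cells: a = 1251, b = 1365, c = 130, d = 779.
OR = (a·d)/(b·c) = (1251 × 779) / (1365 × 130) = 974529 / 177450 = 5.49185
The odds of liver cirrhosis are about 5.49 times as high in the heavy drinker group.

5.492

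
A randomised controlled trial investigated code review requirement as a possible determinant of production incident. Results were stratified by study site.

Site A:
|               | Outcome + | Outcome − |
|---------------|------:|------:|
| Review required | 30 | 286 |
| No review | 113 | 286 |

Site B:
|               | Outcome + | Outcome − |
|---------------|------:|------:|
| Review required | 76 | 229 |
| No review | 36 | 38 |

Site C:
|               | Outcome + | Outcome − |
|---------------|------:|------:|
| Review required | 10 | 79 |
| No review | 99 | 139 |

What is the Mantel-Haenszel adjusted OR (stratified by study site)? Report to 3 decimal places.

0.263

OR_MH = Σ(aᵢdᵢ/nᵢ) / Σ(bᵢcᵢ/nᵢ), where nᵢ is the stratum total.
Stratum 1 (Site A): n = 715; a·d/n = 30·286/715 = 12.0000; b·c/n = 286·113/715 = 45.2000
Stratum 2 (Site B): n = 379; a·d/n = 76·38/379 = 7.6201; b·c/n = 229·36/379 = 21.7520
Stratum 3 (Site C): n = 327; a·d/n = 10·139/327 = 4.2508; b·c/n = 79·99/327 = 23.9174
OR_MH = (12.0000 + 7.6201 + 4.2508) / (45.2000 + 21.7520 + 23.9174) = 23.8708 / 90.8694 = 0.26269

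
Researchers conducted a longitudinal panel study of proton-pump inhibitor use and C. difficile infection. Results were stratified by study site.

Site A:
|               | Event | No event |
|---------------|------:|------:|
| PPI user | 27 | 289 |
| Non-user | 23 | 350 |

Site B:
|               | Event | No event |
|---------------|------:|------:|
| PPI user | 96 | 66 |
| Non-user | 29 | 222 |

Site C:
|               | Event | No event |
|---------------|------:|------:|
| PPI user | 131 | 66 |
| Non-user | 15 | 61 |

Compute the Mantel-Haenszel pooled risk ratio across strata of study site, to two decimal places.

RR_MH = Σ(aᵢ·n₀ᵢ/nᵢ) / Σ(cᵢ·n₁ᵢ/nᵢ), with n₁ᵢ = aᵢ+bᵢ (exposed), n₀ᵢ = cᵢ+dᵢ (unexposed), nᵢ = n₁ᵢ+n₀ᵢ.
Stratum 1 (Site A): n₁ = 316, n₀ = 373, n = 689; a·n₀/n = 27·373/689 = 14.6168; c·n₁/n = 23·316/689 = 10.5486
Stratum 2 (Site B): n₁ = 162, n₀ = 251, n = 413; a·n₀/n = 96·251/413 = 58.3438; c·n₁/n = 29·162/413 = 11.3753
Stratum 3 (Site C): n₁ = 197, n₀ = 76, n = 273; a·n₀/n = 131·76/273 = 36.4689; c·n₁/n = 15·197/273 = 10.8242
RR_MH = (14.6168 + 58.3438 + 36.4689) / (10.5486 + 11.3753 + 10.8242) = 109.4295 / 32.7481 = 3.34155

3.34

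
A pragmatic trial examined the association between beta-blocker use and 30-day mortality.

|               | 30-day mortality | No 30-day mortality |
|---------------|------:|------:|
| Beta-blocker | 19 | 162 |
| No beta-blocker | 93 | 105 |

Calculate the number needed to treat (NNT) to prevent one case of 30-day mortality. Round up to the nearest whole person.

Risk in treated group = 19/181 = 0.10497; risk in control = 93/198 = 0.46970.
Absolute risk reduction = 0.46970 − 0.10497 = 0.36472
NNT = 1 / ARR = 1 / 0.36472 = 2.742 → round up → 3

3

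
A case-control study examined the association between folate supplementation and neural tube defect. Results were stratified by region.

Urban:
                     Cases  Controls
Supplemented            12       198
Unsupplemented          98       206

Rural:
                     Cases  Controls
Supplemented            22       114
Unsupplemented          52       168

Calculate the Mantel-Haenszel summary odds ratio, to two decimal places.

OR_MH = Σ(aᵢdᵢ/nᵢ) / Σ(bᵢcᵢ/nᵢ), where nᵢ is the stratum total.
Stratum 1 (Urban): n = 514; a·d/n = 12·206/514 = 4.8093; b·c/n = 198·98/514 = 37.7510
Stratum 2 (Rural): n = 356; a·d/n = 22·168/356 = 10.3820; b·c/n = 114·52/356 = 16.6517
OR_MH = (4.8093 + 10.3820) / (37.7510 + 16.6517) = 15.1914 / 54.4027 = 0.27924

0.28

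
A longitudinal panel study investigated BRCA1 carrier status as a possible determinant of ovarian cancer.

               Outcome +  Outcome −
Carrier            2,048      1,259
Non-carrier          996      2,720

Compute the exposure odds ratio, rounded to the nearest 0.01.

Cells: a = 2048, b = 1259, c = 996, d = 2720.
OR = (a·d)/(b·c) = (2048 × 2720) / (1259 × 996) = 5570560 / 1253964 = 4.44236
The odds of ovarian cancer are about 4.44 times as high in the carrier group.

4.44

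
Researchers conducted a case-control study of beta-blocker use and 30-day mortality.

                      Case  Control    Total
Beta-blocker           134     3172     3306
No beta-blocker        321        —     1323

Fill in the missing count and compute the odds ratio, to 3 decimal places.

The missing cell is in the unexposed row: 1323 − 321 = 1002.
So a = 134, b = 3172, c = 321, d = 1002.
OR = (a·d)/(b·c) = (134 × 1002) / (3172 × 321) = 134268 / 1018212 = 0.13187

0.132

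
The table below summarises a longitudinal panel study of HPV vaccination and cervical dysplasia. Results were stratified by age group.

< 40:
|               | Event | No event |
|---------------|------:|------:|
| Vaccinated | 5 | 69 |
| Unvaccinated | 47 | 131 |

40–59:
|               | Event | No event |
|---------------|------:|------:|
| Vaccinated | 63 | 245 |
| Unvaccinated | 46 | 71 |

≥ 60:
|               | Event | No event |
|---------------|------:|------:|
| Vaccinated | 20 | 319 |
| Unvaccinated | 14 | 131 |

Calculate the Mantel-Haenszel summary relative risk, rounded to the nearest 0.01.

RR_MH = Σ(aᵢ·n₀ᵢ/nᵢ) / Σ(cᵢ·n₁ᵢ/nᵢ), with n₁ᵢ = aᵢ+bᵢ (exposed), n₀ᵢ = cᵢ+dᵢ (unexposed), nᵢ = n₁ᵢ+n₀ᵢ.
Stratum 1 (< 40): n₁ = 74, n₀ = 178, n = 252; a·n₀/n = 5·178/252 = 3.5317; c·n₁/n = 47·74/252 = 13.8016
Stratum 2 (40–59): n₁ = 308, n₀ = 117, n = 425; a·n₀/n = 63·117/425 = 17.3435; c·n₁/n = 46·308/425 = 33.3365
Stratum 3 (≥ 60): n₁ = 339, n₀ = 145, n = 484; a·n₀/n = 20·145/484 = 5.9917; c·n₁/n = 14·339/484 = 9.8058
RR_MH = (3.5317 + 17.3435 + 5.9917) / (13.8016 + 33.3365 + 9.8058) = 26.8670 / 56.9438 = 0.47182

0.47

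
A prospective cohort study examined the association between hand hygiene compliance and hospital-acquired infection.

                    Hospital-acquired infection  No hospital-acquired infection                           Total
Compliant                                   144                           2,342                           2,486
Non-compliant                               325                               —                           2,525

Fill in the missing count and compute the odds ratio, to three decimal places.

0.416

The missing cell is in the unexposed row: 2525 − 325 = 2200.
So a = 144, b = 2342, c = 325, d = 2200.
OR = (a·d)/(b·c) = (144 × 2200) / (2342 × 325) = 316800 / 761150 = 0.41621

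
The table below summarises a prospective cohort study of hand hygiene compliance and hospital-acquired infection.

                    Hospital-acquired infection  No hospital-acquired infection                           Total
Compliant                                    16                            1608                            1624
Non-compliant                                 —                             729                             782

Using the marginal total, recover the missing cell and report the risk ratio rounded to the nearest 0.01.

The missing cell is in the unexposed row: 782 − 729 = 53.
So a = 16, b = 1608, c = 53, d = 729.
RR = [a/(a+b)] / [c/(c+d)] = (16/1624) / (53/782) = 0.00985/0.06777 = 0.14537

0.15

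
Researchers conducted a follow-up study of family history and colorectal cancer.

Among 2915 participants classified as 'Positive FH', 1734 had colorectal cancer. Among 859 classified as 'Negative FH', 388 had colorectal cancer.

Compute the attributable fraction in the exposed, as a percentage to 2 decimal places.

From the description: a = 1734, b = 1181, c = 388, d = 471.
Risk in exposed = 1734/2915 = 0.59485; risk in unexposed = 388/859 = 0.45169.
RR = 0.59485/0.45169 = 1.31696
AR% = (RR − 1)/RR × 100 = (1.31696 − 1)/1.31696 × 100 = 24.0674%

24.07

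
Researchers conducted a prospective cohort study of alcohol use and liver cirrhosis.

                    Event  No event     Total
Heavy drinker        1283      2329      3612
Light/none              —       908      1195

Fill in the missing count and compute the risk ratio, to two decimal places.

1.48

The missing cell is in the unexposed row: 1195 − 908 = 287.
So a = 1283, b = 2329, c = 287, d = 908.
RR = [a/(a+b)] / [c/(c+d)] = (1283/3612) / (287/1195) = 0.35520/0.24017 = 1.47899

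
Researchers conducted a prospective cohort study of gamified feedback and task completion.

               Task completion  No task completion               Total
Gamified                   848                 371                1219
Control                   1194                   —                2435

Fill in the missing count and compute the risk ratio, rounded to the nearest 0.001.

1.419

The missing cell is in the unexposed row: 2435 − 1194 = 1241.
So a = 848, b = 371, c = 1194, d = 1241.
RR = [a/(a+b)] / [c/(c+d)] = (848/1219) / (1194/2435) = 0.69565/0.49035 = 1.41869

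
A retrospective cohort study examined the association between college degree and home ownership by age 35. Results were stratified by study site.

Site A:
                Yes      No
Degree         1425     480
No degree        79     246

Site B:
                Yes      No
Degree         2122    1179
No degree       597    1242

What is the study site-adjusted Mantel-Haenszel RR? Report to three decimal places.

RR_MH = Σ(aᵢ·n₀ᵢ/nᵢ) / Σ(cᵢ·n₁ᵢ/nᵢ), with n₁ᵢ = aᵢ+bᵢ (exposed), n₀ᵢ = cᵢ+dᵢ (unexposed), nᵢ = n₁ᵢ+n₀ᵢ.
Stratum 1 (Site A): n₁ = 1905, n₀ = 325, n = 2230; a·n₀/n = 1425·325/2230 = 207.6794; c·n₁/n = 79·1905/2230 = 67.4865
Stratum 2 (Site B): n₁ = 3301, n₀ = 1839, n = 5140; a·n₀/n = 2122·1839/5140 = 759.2136; c·n₁/n = 597·3301/5140 = 383.4041
RR_MH = (207.6794 + 759.2136) / (67.4865 + 383.4041) = 966.8930 / 450.8906 = 2.14441

2.144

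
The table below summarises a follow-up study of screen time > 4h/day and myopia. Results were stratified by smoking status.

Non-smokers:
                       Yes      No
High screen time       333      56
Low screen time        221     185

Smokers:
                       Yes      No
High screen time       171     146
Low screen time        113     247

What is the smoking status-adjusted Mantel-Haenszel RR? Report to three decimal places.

RR_MH = Σ(aᵢ·n₀ᵢ/nᵢ) / Σ(cᵢ·n₁ᵢ/nᵢ), with n₁ᵢ = aᵢ+bᵢ (exposed), n₀ᵢ = cᵢ+dᵢ (unexposed), nᵢ = n₁ᵢ+n₀ᵢ.
Stratum 1 (Non-smokers): n₁ = 389, n₀ = 406, n = 795; a·n₀/n = 333·406/795 = 170.0604; c·n₁/n = 221·389/795 = 108.1371
Stratum 2 (Smokers): n₁ = 317, n₀ = 360, n = 677; a·n₀/n = 171·360/677 = 90.9306; c·n₁/n = 113·317/677 = 52.9114
RR_MH = (170.0604 + 90.9306) / (108.1371 + 52.9114) = 260.9910 / 161.0485 = 1.62057

1.621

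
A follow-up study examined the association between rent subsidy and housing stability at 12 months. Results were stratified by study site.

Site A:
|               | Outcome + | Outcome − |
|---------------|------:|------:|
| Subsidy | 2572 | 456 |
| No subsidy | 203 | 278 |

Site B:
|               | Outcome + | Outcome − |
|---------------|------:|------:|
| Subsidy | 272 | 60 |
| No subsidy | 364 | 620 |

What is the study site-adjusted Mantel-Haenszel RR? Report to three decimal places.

RR_MH = Σ(aᵢ·n₀ᵢ/nᵢ) / Σ(cᵢ·n₁ᵢ/nᵢ), with n₁ᵢ = aᵢ+bᵢ (exposed), n₀ᵢ = cᵢ+dᵢ (unexposed), nᵢ = n₁ᵢ+n₀ᵢ.
Stratum 1 (Site A): n₁ = 3028, n₀ = 481, n = 3509; a·n₀/n = 2572·481/3509 = 352.5597; c·n₁/n = 203·3028/3509 = 175.1736
Stratum 2 (Site B): n₁ = 332, n₀ = 984, n = 1316; a·n₀/n = 272·984/1316 = 203.3799; c·n₁/n = 364·332/1316 = 91.8298
RR_MH = (352.5597 + 203.3799) / (175.1736 + 91.8298) = 555.9396 / 267.0033 = 2.08214

2.082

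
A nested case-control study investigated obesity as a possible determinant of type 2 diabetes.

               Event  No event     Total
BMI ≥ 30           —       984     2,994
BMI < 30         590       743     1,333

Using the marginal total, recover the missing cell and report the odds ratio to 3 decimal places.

2.572

The missing cell is in the exposed row: 2994 − 984 = 2010.
So a = 2010, b = 984, c = 590, d = 743.
OR = (a·d)/(b·c) = (2010 × 743) / (984 × 590) = 1493430 / 580560 = 2.57240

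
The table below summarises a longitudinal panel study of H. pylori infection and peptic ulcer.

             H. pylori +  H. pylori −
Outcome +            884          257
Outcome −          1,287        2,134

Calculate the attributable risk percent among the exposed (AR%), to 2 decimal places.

Reading the table with exposure as columns: a = 884 (H. pylori +, case), b = 1287 (H. pylori +, non-case), c = 257 (H. pylori −, case), d = 2134.
Risk in exposed = 884/2171 = 0.40719; risk in unexposed = 257/2391 = 0.10749.
RR = 0.40719/0.10749 = 3.78825
AR% = (RR − 1)/RR × 100 = (3.78825 − 1)/3.78825 × 100 = 73.6026%

73.60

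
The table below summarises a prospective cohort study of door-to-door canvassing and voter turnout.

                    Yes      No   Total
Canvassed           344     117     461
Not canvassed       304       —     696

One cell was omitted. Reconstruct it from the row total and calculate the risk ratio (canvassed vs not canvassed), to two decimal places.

The missing cell is in the unexposed row: 696 − 304 = 392.
So a = 344, b = 117, c = 304, d = 392.
RR = [a/(a+b)] / [c/(c+d)] = (344/461) / (304/696) = 0.74620/0.43678 = 1.70841

1.71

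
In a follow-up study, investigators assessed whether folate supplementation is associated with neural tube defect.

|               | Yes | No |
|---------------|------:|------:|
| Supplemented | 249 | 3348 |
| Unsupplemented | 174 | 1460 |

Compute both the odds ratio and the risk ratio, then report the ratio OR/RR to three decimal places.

Cells: a = 249, b = 3348, c = 174, d = 1460.
OR = (249·1460)/(3348·174) = 363540/582552 = 0.62405
Risk in exposed = 249/3597 = 0.06922; risk in unexposed = 174/1634 = 0.10649; RR = 0.65007
OR/RR = 0.62405 / 0.65007 = 0.95997
The outcome is not rare, so the OR lies further from 1 than the RR.

0.960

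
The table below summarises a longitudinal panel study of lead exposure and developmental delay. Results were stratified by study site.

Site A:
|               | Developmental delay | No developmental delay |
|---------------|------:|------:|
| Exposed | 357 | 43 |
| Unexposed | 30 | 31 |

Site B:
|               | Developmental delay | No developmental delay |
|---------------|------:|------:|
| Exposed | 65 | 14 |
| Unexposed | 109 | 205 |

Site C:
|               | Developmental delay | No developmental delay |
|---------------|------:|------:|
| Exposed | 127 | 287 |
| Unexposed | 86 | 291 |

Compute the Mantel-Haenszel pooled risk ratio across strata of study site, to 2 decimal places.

1.72

RR_MH = Σ(aᵢ·n₀ᵢ/nᵢ) / Σ(cᵢ·n₁ᵢ/nᵢ), with n₁ᵢ = aᵢ+bᵢ (exposed), n₀ᵢ = cᵢ+dᵢ (unexposed), nᵢ = n₁ᵢ+n₀ᵢ.
Stratum 1 (Site A): n₁ = 400, n₀ = 61, n = 461; a·n₀/n = 357·61/461 = 47.2386; c·n₁/n = 30·400/461 = 26.0304
Stratum 2 (Site B): n₁ = 79, n₀ = 314, n = 393; a·n₀/n = 65·314/393 = 51.9338; c·n₁/n = 109·79/393 = 21.9109
Stratum 3 (Site C): n₁ = 414, n₀ = 377, n = 791; a·n₀/n = 127·377/791 = 60.5297; c·n₁/n = 86·414/791 = 45.0114
RR_MH = (47.2386 + 51.9338 + 60.5297) / (26.0304 + 21.9109 + 45.0114) = 159.7022 / 92.9527 = 1.71810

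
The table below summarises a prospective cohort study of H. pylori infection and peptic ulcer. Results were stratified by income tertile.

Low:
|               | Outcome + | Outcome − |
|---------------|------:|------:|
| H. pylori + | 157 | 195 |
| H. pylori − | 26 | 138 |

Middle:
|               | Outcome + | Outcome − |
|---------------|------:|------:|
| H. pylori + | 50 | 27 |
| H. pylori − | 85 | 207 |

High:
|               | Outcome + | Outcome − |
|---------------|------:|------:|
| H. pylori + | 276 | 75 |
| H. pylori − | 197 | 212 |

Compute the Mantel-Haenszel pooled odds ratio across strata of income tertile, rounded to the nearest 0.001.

OR_MH = Σ(aᵢdᵢ/nᵢ) / Σ(bᵢcᵢ/nᵢ), where nᵢ is the stratum total.
Stratum 1 (Low): n = 516; a·d/n = 157·138/516 = 41.9884; b·c/n = 195·26/516 = 9.8256
Stratum 2 (Middle): n = 369; a·d/n = 50·207/369 = 28.0488; b·c/n = 27·85/369 = 6.2195
Stratum 3 (High): n = 760; a·d/n = 276·212/760 = 76.9895; b·c/n = 75·197/760 = 19.4408
OR_MH = (41.9884 + 28.0488 + 76.9895) / (9.8256 + 6.2195 + 19.4408) = 147.0266 / 35.4859 = 4.14324

4.143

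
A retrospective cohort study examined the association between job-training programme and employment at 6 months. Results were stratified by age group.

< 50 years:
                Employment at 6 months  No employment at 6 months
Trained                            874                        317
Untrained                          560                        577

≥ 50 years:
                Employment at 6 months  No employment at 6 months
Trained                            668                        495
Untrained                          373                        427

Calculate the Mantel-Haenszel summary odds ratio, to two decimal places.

2.13

OR_MH = Σ(aᵢdᵢ/nᵢ) / Σ(bᵢcᵢ/nᵢ), where nᵢ is the stratum total.
Stratum 1 (< 50 years): n = 2328; a·d/n = 874·577/2328 = 216.6229; b·c/n = 317·560/2328 = 76.2543
Stratum 2 (≥ 50 years): n = 1963; a·d/n = 668·427/1963 = 145.3062; b·c/n = 495·373/1963 = 94.0576
OR_MH = (216.6229 + 145.3062) / (76.2543 + 94.0576) = 361.9290 / 170.3119 = 2.12510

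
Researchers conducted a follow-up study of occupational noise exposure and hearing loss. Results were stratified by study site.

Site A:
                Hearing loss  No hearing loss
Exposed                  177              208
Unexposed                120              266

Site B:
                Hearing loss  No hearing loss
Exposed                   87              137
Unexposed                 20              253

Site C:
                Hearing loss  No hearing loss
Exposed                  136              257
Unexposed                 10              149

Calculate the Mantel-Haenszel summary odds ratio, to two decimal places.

3.34

OR_MH = Σ(aᵢdᵢ/nᵢ) / Σ(bᵢcᵢ/nᵢ), where nᵢ is the stratum total.
Stratum 1 (Site A): n = 771; a·d/n = 177·266/771 = 61.0661; b·c/n = 208·120/771 = 32.3735
Stratum 2 (Site B): n = 497; a·d/n = 87·253/497 = 44.2877; b·c/n = 137·20/497 = 5.5131
Stratum 3 (Site C): n = 552; a·d/n = 136·149/552 = 36.7101; b·c/n = 257·10/552 = 4.6558
OR_MH = (61.0661 + 44.2877 + 36.7101) / (32.3735 + 5.5131 + 4.6558) = 142.0640 / 42.5424 = 3.33935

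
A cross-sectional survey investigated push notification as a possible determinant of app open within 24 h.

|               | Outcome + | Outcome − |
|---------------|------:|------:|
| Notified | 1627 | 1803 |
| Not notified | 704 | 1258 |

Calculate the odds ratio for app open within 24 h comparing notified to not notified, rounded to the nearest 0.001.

1.613

Cells: a = 1627, b = 1803, c = 704, d = 1258.
OR = (a·d)/(b·c) = (1627 × 1258) / (1803 × 704) = 2046766 / 1269312 = 1.61250
The odds of app open within 24 h are about 1.61 times as high in the notified group.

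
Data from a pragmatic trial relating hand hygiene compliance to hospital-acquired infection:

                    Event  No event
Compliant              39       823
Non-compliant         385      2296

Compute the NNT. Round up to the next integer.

11

Risk in treated group = 39/862 = 0.04524; risk in control = 385/2681 = 0.14360.
Absolute risk reduction = 0.14360 − 0.04524 = 0.09836
NNT = 1 / ARR = 1 / 0.09836 = 10.167 → round up → 11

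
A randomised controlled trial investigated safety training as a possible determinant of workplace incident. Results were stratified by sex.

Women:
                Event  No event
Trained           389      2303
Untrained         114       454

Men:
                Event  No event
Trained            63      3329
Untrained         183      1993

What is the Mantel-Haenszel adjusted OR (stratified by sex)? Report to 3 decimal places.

0.404

OR_MH = Σ(aᵢdᵢ/nᵢ) / Σ(bᵢcᵢ/nᵢ), where nᵢ is the stratum total.
Stratum 1 (Women): n = 3260; a·d/n = 389·454/3260 = 54.1736; b·c/n = 2303·114/3260 = 80.5344
Stratum 2 (Men): n = 5568; a·d/n = 63·1993/5568 = 22.5501; b·c/n = 3329·183/5568 = 109.4122
OR_MH = (54.1736 + 22.5501) / (80.5344 + 109.4122) = 76.7237 / 189.9465 = 0.40392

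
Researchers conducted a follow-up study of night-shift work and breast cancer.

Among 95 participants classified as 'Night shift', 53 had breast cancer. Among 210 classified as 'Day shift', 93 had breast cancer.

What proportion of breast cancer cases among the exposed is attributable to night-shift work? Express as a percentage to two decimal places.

From the description: a = 53, b = 42, c = 93, d = 117.
Risk in exposed = 53/95 = 0.55789; risk in unexposed = 93/210 = 0.44286.
RR = 0.55789/0.44286 = 1.25976
AR% = (RR − 1)/RR × 100 = (1.25976 − 1)/1.25976 × 100 = 20.6199%

20.62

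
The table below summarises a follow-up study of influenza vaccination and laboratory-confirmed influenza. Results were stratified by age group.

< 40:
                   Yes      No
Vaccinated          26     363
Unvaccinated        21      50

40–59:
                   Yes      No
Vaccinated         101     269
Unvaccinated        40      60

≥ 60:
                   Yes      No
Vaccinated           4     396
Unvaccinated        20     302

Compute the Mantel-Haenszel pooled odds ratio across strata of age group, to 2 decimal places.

0.34

OR_MH = Σ(aᵢdᵢ/nᵢ) / Σ(bᵢcᵢ/nᵢ), where nᵢ is the stratum total.
Stratum 1 (< 40): n = 460; a·d/n = 26·50/460 = 2.8261; b·c/n = 363·21/460 = 16.5717
Stratum 2 (40–59): n = 470; a·d/n = 101·60/470 = 12.8936; b·c/n = 269·40/470 = 22.8936
Stratum 3 (≥ 60): n = 722; a·d/n = 4·302/722 = 1.6731; b·c/n = 396·20/722 = 10.9695
OR_MH = (2.8261 + 12.8936 + 1.6731) / (16.5717 + 22.8936 + 10.9695) = 17.3928 / 50.4349 = 0.34486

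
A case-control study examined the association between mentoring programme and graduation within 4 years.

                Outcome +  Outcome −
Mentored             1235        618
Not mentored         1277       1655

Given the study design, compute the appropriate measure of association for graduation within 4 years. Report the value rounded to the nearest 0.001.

Cells: a = 1235, b = 618, c = 1277, d = 1655.
This is a case-control study: participants were sampled on outcome status, so risks in the source population cannot be estimated directly — relative risk is not valid here. The odds ratio is the appropriate measure.
OR = (a·d)/(b·c) = (1235 × 1655) / (618 × 1277) = 2043925 / 789186 = 2.58992

2.590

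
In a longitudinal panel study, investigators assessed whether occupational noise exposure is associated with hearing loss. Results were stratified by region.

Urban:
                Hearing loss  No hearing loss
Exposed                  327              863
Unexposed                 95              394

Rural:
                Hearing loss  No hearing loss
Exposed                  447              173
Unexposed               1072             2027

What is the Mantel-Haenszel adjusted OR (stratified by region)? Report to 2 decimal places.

OR_MH = Σ(aᵢdᵢ/nᵢ) / Σ(bᵢcᵢ/nᵢ), where nᵢ is the stratum total.
Stratum 1 (Urban): n = 1679; a·d/n = 327·394/1679 = 76.7350; b·c/n = 863·95/1679 = 48.8297
Stratum 2 (Rural): n = 3719; a·d/n = 447·2027/3719 = 243.6324; b·c/n = 173·1072/3719 = 49.8672
OR_MH = (76.7350 + 243.6324) / (48.8297 + 49.8672) = 320.3674 / 98.6968 = 3.24597

3.25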